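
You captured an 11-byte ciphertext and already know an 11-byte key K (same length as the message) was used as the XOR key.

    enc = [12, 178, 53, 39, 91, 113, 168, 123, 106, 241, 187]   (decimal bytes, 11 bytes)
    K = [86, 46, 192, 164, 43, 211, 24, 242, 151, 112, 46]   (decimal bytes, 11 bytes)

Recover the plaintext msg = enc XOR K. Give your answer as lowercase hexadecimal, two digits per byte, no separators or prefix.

5a9cf58370a2b089fd8195

XOR is its own inverse, so applying the key byte-wise gives the result directly.
00001100 ^ 01010110 = 01011010
10110010 ^ 00101110 = 10011100
00110101 ^ 11000000 = 11110101
00100111 ^ 10100100 = 10000011
01011011 ^ 00101011 = 01110000
01110001 ^ 11010011 = 10100010
10101000 ^ 00011000 = 10110000
01111011 ^ 11110010 = 10001001
01101010 ^ 10010111 = 11111101
11110001 ^ 01110000 = 10000001
10111011 ^ 00101110 = 10010101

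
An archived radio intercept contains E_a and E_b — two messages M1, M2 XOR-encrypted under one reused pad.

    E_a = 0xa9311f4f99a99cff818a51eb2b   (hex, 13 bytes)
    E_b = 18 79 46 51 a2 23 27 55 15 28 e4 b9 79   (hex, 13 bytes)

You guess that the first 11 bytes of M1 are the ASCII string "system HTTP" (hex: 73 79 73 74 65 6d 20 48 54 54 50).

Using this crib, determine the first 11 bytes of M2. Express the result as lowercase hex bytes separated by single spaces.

c2 31 2a 6a 5e e7 9b e2 c0 f6 e5

First, E_a ⊕ E_b = (M1 ⊕ K) ⊕ (M2 ⊕ K) = M1 ⊕ M2, so the key drops out. Then M2 = (M1 ⊕ M2) ⊕ M1 over the first 11 bytes.
byte 0: (a9 XOR 18) XOR 73 = b1 XOR 73 = c2
byte 1: (31 XOR 79) XOR 79 = 48 XOR 79 = 31
byte 2: (1f XOR 46) XOR 73 = 59 XOR 73 = 2a
byte 3: (4f XOR 51) XOR 74 = 1e XOR 74 = 6a
byte 4: (99 XOR a2) XOR 65 = 3b XOR 65 = 5e
byte 5: (a9 XOR 23) XOR 6d = 8a XOR 6d = e7
byte 6: (9c XOR 27) XOR 20 = bb XOR 20 = 9b
byte 7: (ff XOR 55) XOR 48 = aa XOR 48 = e2
byte 8: (81 XOR 15) XOR 54 = 94 XOR 54 = c0
byte 9: (8a XOR 28) XOR 54 = a2 XOR 54 = f6
byte 10: (51 XOR e4) XOR 50 = b5 XOR 50 = e5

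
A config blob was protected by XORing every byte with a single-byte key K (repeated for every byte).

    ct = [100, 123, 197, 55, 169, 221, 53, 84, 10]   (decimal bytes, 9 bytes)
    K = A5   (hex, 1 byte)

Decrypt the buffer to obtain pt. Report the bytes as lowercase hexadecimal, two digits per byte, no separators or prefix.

The 1-byte key repeats, so the effective keystream is a5 a5 a5 a5 a5 a5 a5 a5 a5.
byte 0: 64 xor a5 = c1
byte 1: 7b xor a5 = de
byte 2: c5 xor a5 = 60
byte 3: 37 xor a5 = 92
byte 4: a9 xor a5 = 0c
byte 5: dd xor a5 = 78
byte 6: 35 xor a5 = 90
byte 7: 54 xor a5 = f1
byte 8: 0a xor a5 = af

c1de60920c7890f1af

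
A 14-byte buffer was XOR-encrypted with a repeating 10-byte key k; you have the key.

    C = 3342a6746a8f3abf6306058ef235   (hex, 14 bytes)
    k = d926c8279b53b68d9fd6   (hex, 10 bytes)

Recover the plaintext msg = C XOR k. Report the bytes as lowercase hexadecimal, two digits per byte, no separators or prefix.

ea646e53f1dc8c32fcd0dca83a12

The 10-byte key repeats, so the effective keystream is d9 26 c8 27 9b 53 b6 8d 9f d6 d9 26 c8 27.
byte 0: 33 XOR d9 = ea
byte 1: 42 XOR 26 = 64
byte 2: a6 XOR c8 = 6e
byte 3: 74 XOR 27 = 53
byte 4: 6a XOR 9b = f1
byte 5: 8f XOR 53 = dc
byte 6: 3a XOR b6 = 8c
byte 7: bf XOR 8d = 32
byte 8: 63 XOR 9f = fc
byte 9: 06 XOR d6 = d0
byte 10: 05 XOR d9 = dc
byte 11: 8e XOR 26 = a8
byte 12: f2 XOR c8 = 3a
byte 13: 35 XOR 27 = 12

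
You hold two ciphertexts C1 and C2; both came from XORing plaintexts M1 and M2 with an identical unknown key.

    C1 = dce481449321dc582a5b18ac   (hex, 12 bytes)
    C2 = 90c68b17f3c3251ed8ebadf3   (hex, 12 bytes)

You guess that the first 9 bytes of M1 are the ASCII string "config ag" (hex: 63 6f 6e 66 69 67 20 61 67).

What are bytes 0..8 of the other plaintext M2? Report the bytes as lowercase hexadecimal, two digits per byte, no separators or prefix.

2f4d64350985d92795

First, C1 ⊕ C2 = (M1 ⊕ K) ⊕ (M2 ⊕ K) = M1 ⊕ M2, so the key drops out. Then M2 = (M1 ⊕ M2) ⊕ M1 over the first 9 bytes.
byte 0: (dc xor 90) xor 63 = 4c xor 63 = 2f
byte 1: (e4 xor c6) xor 6f = 22 xor 6f = 4d
byte 2: (81 xor 8b) xor 6e = 0a xor 6e = 64
byte 3: (44 xor 17) xor 66 = 53 xor 66 = 35
byte 4: (93 xor f3) xor 69 = 60 xor 69 = 09
byte 5: (21 xor c3) xor 67 = e2 xor 67 = 85
byte 6: (dc xor 25) xor 20 = f9 xor 20 = d9
byte 7: (58 xor 1e) xor 61 = 46 xor 61 = 27
byte 8: (2a xor d8) xor 67 = f2 xor 67 = 95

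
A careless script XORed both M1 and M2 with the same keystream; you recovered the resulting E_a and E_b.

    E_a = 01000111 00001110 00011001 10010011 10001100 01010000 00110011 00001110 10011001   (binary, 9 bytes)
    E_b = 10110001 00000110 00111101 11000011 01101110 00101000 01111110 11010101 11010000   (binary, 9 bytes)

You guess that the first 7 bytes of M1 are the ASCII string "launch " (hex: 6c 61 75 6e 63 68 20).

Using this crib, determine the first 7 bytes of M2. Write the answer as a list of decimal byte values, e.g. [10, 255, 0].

First, E_a ⊕ E_b = (M1 ⊕ K) ⊕ (M2 ⊕ K) = M1 ⊕ M2, so the key drops out. Then M2 = (M1 ⊕ M2) ⊕ M1 over the first 7 bytes.
byte 0: (47 xor b1) xor 6c = f6 xor 6c = 9a
byte 1: (0e xor 06) xor 61 = 08 xor 61 = 69
byte 2: (19 xor 3d) xor 75 = 24 xor 75 = 51
byte 3: (93 xor c3) xor 6e = 50 xor 6e = 3e
byte 4: (8c xor 6e) xor 63 = e2 xor 63 = 81
byte 5: (50 xor 28) xor 68 = 78 xor 68 = 10
byte 6: (33 xor 7e) xor 20 = 4d xor 20 = 6d

[154, 105, 81, 62, 129, 16, 109]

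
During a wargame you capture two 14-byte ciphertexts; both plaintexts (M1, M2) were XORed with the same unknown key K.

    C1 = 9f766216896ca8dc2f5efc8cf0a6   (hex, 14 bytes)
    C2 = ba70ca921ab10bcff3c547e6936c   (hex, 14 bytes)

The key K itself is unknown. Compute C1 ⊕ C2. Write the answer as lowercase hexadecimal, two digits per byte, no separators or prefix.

2506a88493dda313dc9bbb6a63ca

C1 ⊕ C2 = (M1 ⊕ K) ⊕ (M2 ⊕ K) = M1 ⊕ M2 — the shared key cancels under XOR.
9f xor ba = 25
76 xor 70 = 06
62 xor ca = a8
16 xor 92 = 84
89 xor 1a = 93
6c xor b1 = dd
a8 xor 0b = a3
dc xor cf = 13
2f xor f3 = dc
5e xor c5 = 9b
fc xor 47 = bb
8c xor e6 = 6a
f0 xor 93 = 63
a6 xor 6c = ca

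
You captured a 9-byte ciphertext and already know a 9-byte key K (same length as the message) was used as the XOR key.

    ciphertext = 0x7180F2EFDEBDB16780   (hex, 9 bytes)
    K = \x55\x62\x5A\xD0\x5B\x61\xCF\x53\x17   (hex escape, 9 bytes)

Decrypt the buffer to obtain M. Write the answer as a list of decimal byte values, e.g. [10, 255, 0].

XOR is its own inverse, so applying the key byte-wise gives the result directly.
byte 0: 113 xor  85 =  36
byte 1: 128 xor  98 = 226
byte 2: 242 xor  90 = 168
byte 3: 239 xor 208 =  63
byte 4: 222 xor  91 = 133
byte 5: 189 xor  97 = 220
byte 6: 177 xor 207 = 126
byte 7: 103 xor  83 =  52
byte 8: 128 xor  23 = 151

[36, 226, 168, 63, 133, 220, 126, 52, 151]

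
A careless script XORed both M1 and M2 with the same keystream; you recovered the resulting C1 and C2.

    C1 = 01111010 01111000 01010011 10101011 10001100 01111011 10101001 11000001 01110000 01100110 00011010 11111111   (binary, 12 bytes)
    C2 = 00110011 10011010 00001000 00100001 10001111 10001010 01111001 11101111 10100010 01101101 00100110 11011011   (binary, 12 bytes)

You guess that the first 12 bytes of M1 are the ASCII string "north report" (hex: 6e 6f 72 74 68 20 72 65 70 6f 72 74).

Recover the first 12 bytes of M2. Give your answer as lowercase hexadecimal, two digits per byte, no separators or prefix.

First, C1 ⊕ C2 = (M1 ⊕ K) ⊕ (M2 ⊕ K) = M1 ⊕ M2, so the key drops out. Then M2 = (M1 ⊕ M2) ⊕ M1 over the first 12 bytes.
byte 0: (7a ⊕ 33) ⊕ 6e = 49 ⊕ 6e = 27
byte 1: (78 ⊕ 9a) ⊕ 6f = e2 ⊕ 6f = 8d
byte 2: (53 ⊕ 08) ⊕ 72 = 5b ⊕ 72 = 29
byte 3: (ab ⊕ 21) ⊕ 74 = 8a ⊕ 74 = fe
byte 4: (8c ⊕ 8f) ⊕ 68 = 03 ⊕ 68 = 6b
byte 5: (7b ⊕ 8a) ⊕ 20 = f1 ⊕ 20 = d1
byte 6: (a9 ⊕ 79) ⊕ 72 = d0 ⊕ 72 = a2
byte 7: (c1 ⊕ ef) ⊕ 65 = 2e ⊕ 65 = 4b
byte 8: (70 ⊕ a2) ⊕ 70 = d2 ⊕ 70 = a2
byte 9: (66 ⊕ 6d) ⊕ 6f = 0b ⊕ 6f = 64
byte 10: (1a ⊕ 26) ⊕ 72 = 3c ⊕ 72 = 4e
byte 11: (ff ⊕ db) ⊕ 74 = 24 ⊕ 74 = 50

278d29fe6bd1a24ba2644e50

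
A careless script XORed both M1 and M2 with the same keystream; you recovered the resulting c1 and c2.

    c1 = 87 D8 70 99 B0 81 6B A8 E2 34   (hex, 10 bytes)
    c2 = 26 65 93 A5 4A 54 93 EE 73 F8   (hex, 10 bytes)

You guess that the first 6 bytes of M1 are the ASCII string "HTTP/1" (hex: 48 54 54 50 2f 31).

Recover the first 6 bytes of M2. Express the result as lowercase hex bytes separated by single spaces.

First, c1 ⊕ c2 = (M1 ⊕ K) ⊕ (M2 ⊕ K) = M1 ⊕ M2, so the key drops out. Then M2 = (M1 ⊕ M2) ⊕ M1 over the first 6 bytes.
byte 0: (87 ⊕ 26) ⊕ 48 = a1 ⊕ 48 = e9
byte 1: (d8 ⊕ 65) ⊕ 54 = bd ⊕ 54 = e9
byte 2: (70 ⊕ 93) ⊕ 54 = e3 ⊕ 54 = b7
byte 3: (99 ⊕ a5) ⊕ 50 = 3c ⊕ 50 = 6c
byte 4: (b0 ⊕ 4a) ⊕ 2f = fa ⊕ 2f = d5
byte 5: (81 ⊕ 54) ⊕ 31 = d5 ⊕ 31 = e4

e9 e9 b7 6c d5 e4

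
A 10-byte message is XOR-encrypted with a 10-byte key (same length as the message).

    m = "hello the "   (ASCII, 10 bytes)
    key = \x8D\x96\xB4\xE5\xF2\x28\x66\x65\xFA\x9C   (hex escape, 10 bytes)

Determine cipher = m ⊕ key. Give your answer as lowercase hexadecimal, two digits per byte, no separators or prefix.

01101000 XOR 10001101 = 11100101
01100101 XOR 10010110 = 11110011
01101100 XOR 10110100 = 11011000
01101100 XOR 11100101 = 10001001
01101111 XOR 11110010 = 10011101
00100000 XOR 00101000 = 00001000
01110100 XOR 01100110 = 00010010
01101000 XOR 01100101 = 00001101
01100101 XOR 11111010 = 10011111
00100000 XOR 10011100 = 10111100

e5f3d8899d08120d9fbc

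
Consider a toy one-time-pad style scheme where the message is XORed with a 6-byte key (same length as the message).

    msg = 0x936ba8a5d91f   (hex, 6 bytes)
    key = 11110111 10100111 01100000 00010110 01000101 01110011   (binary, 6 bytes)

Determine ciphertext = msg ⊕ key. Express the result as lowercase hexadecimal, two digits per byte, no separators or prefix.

64ccc8b39c6c

byte 0: 93 xor f7 = 64
byte 1: 6b xor a7 = cc
byte 2: a8 xor 60 = c8
byte 3: a5 xor 16 = b3
byte 4: d9 xor 45 = 9c
byte 5: 1f xor 73 = 6c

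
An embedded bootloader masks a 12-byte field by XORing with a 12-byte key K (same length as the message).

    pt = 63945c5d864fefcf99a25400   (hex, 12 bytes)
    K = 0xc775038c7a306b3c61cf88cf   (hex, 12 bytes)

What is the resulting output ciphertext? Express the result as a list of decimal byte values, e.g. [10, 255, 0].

[164, 225, 95, 209, 252, 127, 132, 243, 248, 109, 220, 207]

XOR is its own inverse, so applying the key byte-wise gives the result directly.
63 XOR c7 = a4
94 XOR 75 = e1
5c XOR 03 = 5f
5d XOR 8c = d1
86 XOR 7a = fc
4f XOR 30 = 7f
ef XOR 6b = 84
cf XOR 3c = f3
99 XOR 61 = f8
a2 XOR cf = 6d
54 XOR 88 = dc
00 XOR cf = cf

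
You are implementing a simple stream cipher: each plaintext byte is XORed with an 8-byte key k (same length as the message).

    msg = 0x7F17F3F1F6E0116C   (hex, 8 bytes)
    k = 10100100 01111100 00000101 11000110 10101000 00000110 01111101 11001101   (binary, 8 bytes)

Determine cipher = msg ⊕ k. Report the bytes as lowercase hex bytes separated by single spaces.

db 6b f6 37 5e e6 6c a1

127 ^ 164 = 219
 23 ^ 124 = 107
243 ^   5 = 246
241 ^ 198 =  55
246 ^ 168 =  94
224 ^   6 = 230
 17 ^ 125 = 108
108 ^ 205 = 161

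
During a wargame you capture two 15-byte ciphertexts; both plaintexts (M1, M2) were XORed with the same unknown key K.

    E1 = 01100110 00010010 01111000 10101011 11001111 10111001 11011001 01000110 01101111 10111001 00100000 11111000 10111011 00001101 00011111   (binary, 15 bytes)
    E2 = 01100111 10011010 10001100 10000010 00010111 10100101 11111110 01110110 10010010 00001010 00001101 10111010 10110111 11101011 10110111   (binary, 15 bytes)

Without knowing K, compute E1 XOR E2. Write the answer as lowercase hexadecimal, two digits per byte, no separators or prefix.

E1 ⊕ E2 = (M1 ⊕ K) ⊕ (M2 ⊕ K) = M1 ⊕ M2 — the shared key cancels under XOR.
66 ⊕ 67 = 01
12 ⊕ 9a = 88
78 ⊕ 8c = f4
ab ⊕ 82 = 29
cf ⊕ 17 = d8
b9 ⊕ a5 = 1c
d9 ⊕ fe = 27
46 ⊕ 76 = 30
6f ⊕ 92 = fd
b9 ⊕ 0a = b3
20 ⊕ 0d = 2d
f8 ⊕ ba = 42
bb ⊕ b7 = 0c
0d ⊕ eb = e6
1f ⊕ b7 = a8

0188f429d81c2730fdb32d420ce6a8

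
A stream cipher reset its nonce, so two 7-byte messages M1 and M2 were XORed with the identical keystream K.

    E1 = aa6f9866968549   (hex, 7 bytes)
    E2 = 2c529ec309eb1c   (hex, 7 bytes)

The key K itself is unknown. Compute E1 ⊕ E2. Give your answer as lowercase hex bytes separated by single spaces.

E1 ⊕ E2 = (M1 ⊕ K) ⊕ (M2 ⊕ K) = M1 ⊕ M2 — the shared key cancels under XOR.
byte 0: aa xor 2c = 86
byte 1: 6f xor 52 = 3d
byte 2: 98 xor 9e = 06
byte 3: 66 xor c3 = a5
byte 4: 96 xor 09 = 9f
byte 5: 85 xor eb = 6e
byte 6: 49 xor 1c = 55

86 3d 06 a5 9f 6e 55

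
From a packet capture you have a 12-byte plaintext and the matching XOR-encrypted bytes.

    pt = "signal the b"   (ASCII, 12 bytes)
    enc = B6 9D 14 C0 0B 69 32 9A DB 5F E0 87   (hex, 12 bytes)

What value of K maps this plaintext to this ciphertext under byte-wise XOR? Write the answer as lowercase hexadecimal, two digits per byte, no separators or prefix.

c5f473ae6a0512eeb33ac0e5

Since enc = pt ⊕ K, XORing both sides with pt gives K = pt ⊕ enc.
byte 0: 115 xor 182 = 197
byte 1: 105 xor 157 = 244
byte 2: 103 xor  20 = 115
byte 3: 110 xor 192 = 174
byte 4:  97 xor  11 = 106
byte 5: 108 xor 105 =   5
byte 6:  32 xor  50 =  18
byte 7: 116 xor 154 = 238
byte 8: 104 xor 219 = 179
byte 9: 101 xor  95 =  58
byte 10:  32 xor 224 = 192
byte 11:  98 xor 135 = 229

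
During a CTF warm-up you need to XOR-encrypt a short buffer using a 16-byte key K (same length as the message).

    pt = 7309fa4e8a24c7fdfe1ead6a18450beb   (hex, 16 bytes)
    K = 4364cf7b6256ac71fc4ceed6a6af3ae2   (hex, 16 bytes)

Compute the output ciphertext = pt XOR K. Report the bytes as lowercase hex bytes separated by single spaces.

73 xor 43 = 30
09 xor 64 = 6d
fa xor cf = 35
4e xor 7b = 35
8a xor 62 = e8
24 xor 56 = 72
c7 xor ac = 6b
fd xor 71 = 8c
fe xor fc = 02
1e xor 4c = 52
ad xor ee = 43
6a xor d6 = bc
18 xor a6 = be
45 xor af = ea
0b xor 3a = 31
eb xor e2 = 09

30 6d 35 35 e8 72 6b 8c 02 52 43 bc be ea 31 09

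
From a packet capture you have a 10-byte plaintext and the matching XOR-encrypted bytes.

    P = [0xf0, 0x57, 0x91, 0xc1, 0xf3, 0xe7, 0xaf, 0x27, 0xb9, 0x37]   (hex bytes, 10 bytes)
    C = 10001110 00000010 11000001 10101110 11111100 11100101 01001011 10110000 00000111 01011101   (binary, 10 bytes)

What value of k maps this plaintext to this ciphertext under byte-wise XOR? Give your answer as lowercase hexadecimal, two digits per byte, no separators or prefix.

7e55506f0f02e497be6a

Since C = P ⊕ k, XORing both sides with P gives k = P ⊕ C.
f0 XOR 8e = 7e
57 XOR 02 = 55
91 XOR c1 = 50
c1 XOR ae = 6f
f3 XOR fc = 0f
e7 XOR e5 = 02
af XOR 4b = e4
27 XOR b0 = 97
b9 XOR 07 = be
37 XOR 5d = 6a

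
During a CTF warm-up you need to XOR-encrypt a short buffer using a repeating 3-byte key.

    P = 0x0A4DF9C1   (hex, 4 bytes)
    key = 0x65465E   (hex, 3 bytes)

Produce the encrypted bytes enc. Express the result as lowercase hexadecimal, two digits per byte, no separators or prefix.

6f0ba7a4

The 3-byte key repeats, so the effective keystream is 65 46 5e 65.
byte 0: 0a XOR 65 = 6f
byte 1: 4d XOR 46 = 0b
byte 2: f9 XOR 5e = a7
byte 3: c1 XOR 65 = a4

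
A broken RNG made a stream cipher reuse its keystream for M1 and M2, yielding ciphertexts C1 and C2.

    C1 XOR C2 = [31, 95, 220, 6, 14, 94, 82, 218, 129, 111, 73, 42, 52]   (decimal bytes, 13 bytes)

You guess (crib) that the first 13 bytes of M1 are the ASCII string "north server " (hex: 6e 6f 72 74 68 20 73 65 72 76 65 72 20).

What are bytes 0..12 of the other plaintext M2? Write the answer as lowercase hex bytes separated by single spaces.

Since C1 ⊕ C2 = M1 ⊕ M2, XORing with the guessed M1 bytes yields the corresponding M2 bytes: M2 = (C1 ⊕ C2) ⊕ M1.
1f xor 6e = 71
5f xor 6f = 30
dc xor 72 = ae
06 xor 74 = 72
0e xor 68 = 66
5e xor 20 = 7e
52 xor 73 = 21
da xor 65 = bf
81 xor 72 = f3
6f xor 76 = 19
49 xor 65 = 2c
2a xor 72 = 58
34 xor 20 = 14

71 30 ae 72 66 7e 21 bf f3 19 2c 58 14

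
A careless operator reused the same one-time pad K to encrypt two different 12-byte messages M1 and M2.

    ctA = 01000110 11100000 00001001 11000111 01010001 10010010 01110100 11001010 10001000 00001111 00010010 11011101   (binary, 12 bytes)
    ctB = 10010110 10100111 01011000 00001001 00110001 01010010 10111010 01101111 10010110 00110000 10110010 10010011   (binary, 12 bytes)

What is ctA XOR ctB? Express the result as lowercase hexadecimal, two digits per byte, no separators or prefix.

d04751ce60c0cea51e3fa04e

ctA ⊕ ctB = (M1 ⊕ K) ⊕ (M2 ⊕ K) = M1 ⊕ M2 — the shared key cancels under XOR.
 70 ^ 150 = 208
224 ^ 167 =  71
  9 ^  88 =  81
199 ^   9 = 206
 81 ^  49 =  96
146 ^  82 = 192
116 ^ 186 = 206
202 ^ 111 = 165
136 ^ 150 =  30
 15 ^  48 =  63
 18 ^ 178 = 160
221 ^ 147 =  78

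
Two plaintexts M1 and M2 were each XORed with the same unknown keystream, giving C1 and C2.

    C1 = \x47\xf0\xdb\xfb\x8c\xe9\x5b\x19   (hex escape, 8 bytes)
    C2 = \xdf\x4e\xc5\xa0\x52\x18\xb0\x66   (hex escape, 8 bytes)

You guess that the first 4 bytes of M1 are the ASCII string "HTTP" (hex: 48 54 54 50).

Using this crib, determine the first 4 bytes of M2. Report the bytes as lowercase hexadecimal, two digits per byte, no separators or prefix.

First, C1 ⊕ C2 = (M1 ⊕ K) ⊕ (M2 ⊕ K) = M1 ⊕ M2, so the key drops out. Then M2 = (M1 ⊕ M2) ⊕ M1 over the first 4 bytes.
byte 0: (47 ⊕ df) ⊕ 48 = 98 ⊕ 48 = d0
byte 1: (f0 ⊕ 4e) ⊕ 54 = be ⊕ 54 = ea
byte 2: (db ⊕ c5) ⊕ 54 = 1e ⊕ 54 = 4a
byte 3: (fb ⊕ a0) ⊕ 50 = 5b ⊕ 50 = 0b

d0ea4a0b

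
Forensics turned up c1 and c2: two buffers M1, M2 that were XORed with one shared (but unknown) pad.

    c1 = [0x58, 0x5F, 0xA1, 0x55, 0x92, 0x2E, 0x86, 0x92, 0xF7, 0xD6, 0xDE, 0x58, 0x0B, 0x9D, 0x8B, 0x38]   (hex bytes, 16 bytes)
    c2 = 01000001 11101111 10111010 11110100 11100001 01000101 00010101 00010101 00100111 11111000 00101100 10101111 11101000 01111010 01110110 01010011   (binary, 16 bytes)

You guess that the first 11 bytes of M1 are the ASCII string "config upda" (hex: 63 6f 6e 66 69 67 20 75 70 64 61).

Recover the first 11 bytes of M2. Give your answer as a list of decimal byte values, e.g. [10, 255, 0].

[122, 223, 117, 199, 26, 12, 179, 242, 160, 74, 147]

First, c1 ⊕ c2 = (M1 ⊕ K) ⊕ (M2 ⊕ K) = M1 ⊕ M2, so the key drops out. Then M2 = (M1 ⊕ M2) ⊕ M1 over the first 11 bytes.
byte 0: (58 XOR 41) XOR 63 = 19 XOR 63 = 7a
byte 1: (5f XOR ef) XOR 6f = b0 XOR 6f = df
byte 2: (a1 XOR ba) XOR 6e = 1b XOR 6e = 75
byte 3: (55 XOR f4) XOR 66 = a1 XOR 66 = c7
byte 4: (92 XOR e1) XOR 69 = 73 XOR 69 = 1a
byte 5: (2e XOR 45) XOR 67 = 6b XOR 67 = 0c
byte 6: (86 XOR 15) XOR 20 = 93 XOR 20 = b3
byte 7: (92 XOR 15) XOR 75 = 87 XOR 75 = f2
byte 8: (f7 XOR 27) XOR 70 = d0 XOR 70 = a0
byte 9: (d6 XOR f8) XOR 64 = 2e XOR 64 = 4a
byte 10: (de XOR 2c) XOR 61 = f2 XOR 61 = 93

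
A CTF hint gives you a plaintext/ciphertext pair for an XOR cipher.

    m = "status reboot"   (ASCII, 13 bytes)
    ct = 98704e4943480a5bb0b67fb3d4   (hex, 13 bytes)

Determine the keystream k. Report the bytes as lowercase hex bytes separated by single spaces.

Since ct = m ⊕ k, XORing both sides with m gives k = m ⊕ ct.
73 ⊕ 98 = eb
74 ⊕ 70 = 04
61 ⊕ 4e = 2f
74 ⊕ 49 = 3d
75 ⊕ 43 = 36
73 ⊕ 48 = 3b
20 ⊕ 0a = 2a
72 ⊕ 5b = 29
65 ⊕ b0 = d5
62 ⊕ b6 = d4
6f ⊕ 7f = 10
6f ⊕ b3 = dc
74 ⊕ d4 = a0

eb 04 2f 3d 36 3b 2a 29 d5 d4 10 dc a0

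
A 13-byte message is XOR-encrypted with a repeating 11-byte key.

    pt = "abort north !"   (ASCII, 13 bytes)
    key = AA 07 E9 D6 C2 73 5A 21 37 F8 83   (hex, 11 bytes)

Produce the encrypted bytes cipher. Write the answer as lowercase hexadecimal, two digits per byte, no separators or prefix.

cb6586a4b653344e458ceb8a26

The 11-byte key repeats, so the effective keystream is aa 07 e9 d6 c2 73 5a 21 37 f8 83 aa 07.
byte 0: 61 XOR aa = cb
byte 1: 62 XOR 07 = 65
byte 2: 6f XOR e9 = 86
byte 3: 72 XOR d6 = a4
byte 4: 74 XOR c2 = b6
byte 5: 20 XOR 73 = 53
byte 6: 6e XOR 5a = 34
byte 7: 6f XOR 21 = 4e
byte 8: 72 XOR 37 = 45
byte 9: 74 XOR f8 = 8c
byte 10: 68 XOR 83 = eb
byte 11: 20 XOR aa = 8a
byte 12: 21 XOR 07 = 26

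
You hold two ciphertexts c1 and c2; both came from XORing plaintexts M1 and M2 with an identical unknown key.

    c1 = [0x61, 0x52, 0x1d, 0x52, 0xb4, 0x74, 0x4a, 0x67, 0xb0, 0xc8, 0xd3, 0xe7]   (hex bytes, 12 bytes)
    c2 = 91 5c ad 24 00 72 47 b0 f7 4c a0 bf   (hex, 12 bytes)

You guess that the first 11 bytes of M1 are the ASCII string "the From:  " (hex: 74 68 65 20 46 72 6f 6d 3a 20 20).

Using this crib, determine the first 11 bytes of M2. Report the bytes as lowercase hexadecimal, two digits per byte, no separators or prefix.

First, c1 ⊕ c2 = (M1 ⊕ K) ⊕ (M2 ⊕ K) = M1 ⊕ M2, so the key drops out. Then M2 = (M1 ⊕ M2) ⊕ M1 over the first 11 bytes.
byte 0: (61 XOR 91) XOR 74 = f0 XOR 74 = 84
byte 1: (52 XOR 5c) XOR 68 = 0e XOR 68 = 66
byte 2: (1d XOR ad) XOR 65 = b0 XOR 65 = d5
byte 3: (52 XOR 24) XOR 20 = 76 XOR 20 = 56
byte 4: (b4 XOR 00) XOR 46 = b4 XOR 46 = f2
byte 5: (74 XOR 72) XOR 72 = 06 XOR 72 = 74
byte 6: (4a XOR 47) XOR 6f = 0d XOR 6f = 62
byte 7: (67 XOR b0) XOR 6d = d7 XOR 6d = ba
byte 8: (b0 XOR f7) XOR 3a = 47 XOR 3a = 7d
byte 9: (c8 XOR 4c) XOR 20 = 84 XOR 20 = a4
byte 10: (d3 XOR a0) XOR 20 = 73 XOR 20 = 53

8466d556f27462ba7da453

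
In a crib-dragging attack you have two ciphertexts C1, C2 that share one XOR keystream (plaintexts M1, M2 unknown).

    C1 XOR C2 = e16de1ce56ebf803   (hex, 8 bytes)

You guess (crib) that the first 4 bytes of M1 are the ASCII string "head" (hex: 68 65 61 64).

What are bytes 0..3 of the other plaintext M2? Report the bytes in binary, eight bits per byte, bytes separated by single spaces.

10001001 00001000 10000000 10101010

Since C1 ⊕ C2 = M1 ⊕ M2, XORing with the guessed M1 bytes yields the corresponding M2 bytes: M2 = (C1 ⊕ C2) ⊕ M1.
e1 ⊕ 68 = 89
6d ⊕ 65 = 08
e1 ⊕ 61 = 80
ce ⊕ 64 = aa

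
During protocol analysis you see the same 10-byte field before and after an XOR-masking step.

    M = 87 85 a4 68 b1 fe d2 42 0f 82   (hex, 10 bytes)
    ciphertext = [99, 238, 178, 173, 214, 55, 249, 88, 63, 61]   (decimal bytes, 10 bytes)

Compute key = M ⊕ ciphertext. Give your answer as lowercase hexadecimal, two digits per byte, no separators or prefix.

Since ciphertext = M ⊕ key, XORing both sides with M gives key = M ⊕ ciphertext.
135 ^  99 = 228
133 ^ 238 = 107
164 ^ 178 =  22
104 ^ 173 = 197
177 ^ 214 = 103
254 ^  55 = 201
210 ^ 249 =  43
 66 ^  88 =  26
 15 ^  63 =  48
130 ^  61 = 191

e46b16c567c92b1a30bf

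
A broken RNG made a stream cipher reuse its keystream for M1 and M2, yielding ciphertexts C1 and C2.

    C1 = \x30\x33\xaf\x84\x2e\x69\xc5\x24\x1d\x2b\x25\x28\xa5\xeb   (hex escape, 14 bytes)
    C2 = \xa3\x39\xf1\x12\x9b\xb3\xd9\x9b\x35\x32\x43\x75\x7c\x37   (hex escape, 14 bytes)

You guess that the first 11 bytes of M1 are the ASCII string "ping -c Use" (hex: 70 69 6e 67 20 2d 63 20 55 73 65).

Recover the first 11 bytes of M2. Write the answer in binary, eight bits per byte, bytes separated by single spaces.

First, C1 ⊕ C2 = (M1 ⊕ K) ⊕ (M2 ⊕ K) = M1 ⊕ M2, so the key drops out. Then M2 = (M1 ⊕ M2) ⊕ M1 over the first 11 bytes.
byte 0: (30 xor a3) xor 70 = 93 xor 70 = e3
byte 1: (33 xor 39) xor 69 = 0a xor 69 = 63
byte 2: (af xor f1) xor 6e = 5e xor 6e = 30
byte 3: (84 xor 12) xor 67 = 96 xor 67 = f1
byte 4: (2e xor 9b) xor 20 = b5 xor 20 = 95
byte 5: (69 xor b3) xor 2d = da xor 2d = f7
byte 6: (c5 xor d9) xor 63 = 1c xor 63 = 7f
byte 7: (24 xor 9b) xor 20 = bf xor 20 = 9f
byte 8: (1d xor 35) xor 55 = 28 xor 55 = 7d
byte 9: (2b xor 32) xor 73 = 19 xor 73 = 6a
byte 10: (25 xor 43) xor 65 = 66 xor 65 = 03

11100011 01100011 00110000 11110001 10010101 11110111 01111111 10011111 01111101 01101010 00000011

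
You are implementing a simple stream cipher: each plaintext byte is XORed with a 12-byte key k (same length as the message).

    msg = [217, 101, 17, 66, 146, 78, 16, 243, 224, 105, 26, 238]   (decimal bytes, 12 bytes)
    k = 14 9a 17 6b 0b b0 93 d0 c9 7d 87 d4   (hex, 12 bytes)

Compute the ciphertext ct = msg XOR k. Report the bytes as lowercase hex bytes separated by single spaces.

cd ff 06 29 99 fe 83 23 29 14 9d 3a

XOR is its own inverse, so applying the key byte-wise gives the result directly.
byte 0: 217 ⊕  20 = 205
byte 1: 101 ⊕ 154 = 255
byte 2:  17 ⊕  23 =   6
byte 3:  66 ⊕ 107 =  41
byte 4: 146 ⊕  11 = 153
byte 5:  78 ⊕ 176 = 254
byte 6:  16 ⊕ 147 = 131
byte 7: 243 ⊕ 208 =  35
byte 8: 224 ⊕ 201 =  41
byte 9: 105 ⊕ 125 =  20
byte 10:  26 ⊕ 135 = 157
byte 11: 238 ⊕ 212 =  58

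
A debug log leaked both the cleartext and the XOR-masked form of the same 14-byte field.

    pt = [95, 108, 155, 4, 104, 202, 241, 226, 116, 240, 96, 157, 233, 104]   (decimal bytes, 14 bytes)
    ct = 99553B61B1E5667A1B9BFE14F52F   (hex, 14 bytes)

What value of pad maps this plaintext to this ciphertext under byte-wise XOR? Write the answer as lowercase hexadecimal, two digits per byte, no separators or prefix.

Since ct = pt ⊕ pad, XORing both sides with pt gives pad = pt ⊕ ct.
5f xor 99 = c6
6c xor 55 = 39
9b xor 3b = a0
04 xor 61 = 65
68 xor b1 = d9
ca xor e5 = 2f
f1 xor 66 = 97
e2 xor 7a = 98
74 xor 1b = 6f
f0 xor 9b = 6b
60 xor fe = 9e
9d xor 14 = 89
e9 xor f5 = 1c
68 xor 2f = 47

c639a065d92f97986f6b9e891c47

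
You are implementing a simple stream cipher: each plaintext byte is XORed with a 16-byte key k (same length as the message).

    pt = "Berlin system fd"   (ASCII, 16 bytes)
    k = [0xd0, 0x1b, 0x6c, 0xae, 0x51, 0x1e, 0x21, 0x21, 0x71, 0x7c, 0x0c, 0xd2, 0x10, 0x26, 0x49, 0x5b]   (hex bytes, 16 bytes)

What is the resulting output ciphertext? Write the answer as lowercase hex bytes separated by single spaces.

42 XOR d0 = 92
65 XOR 1b = 7e
72 XOR 6c = 1e
6c XOR ae = c2
69 XOR 51 = 38
6e XOR 1e = 70
20 XOR 21 = 01
73 XOR 21 = 52
79 XOR 71 = 08
73 XOR 7c = 0f
74 XOR 0c = 78
65 XOR d2 = b7
6d XOR 10 = 7d
20 XOR 26 = 06
66 XOR 49 = 2f
64 XOR 5b = 3f

92 7e 1e c2 38 70 01 52 08 0f 78 b7 7d 06 2f 3f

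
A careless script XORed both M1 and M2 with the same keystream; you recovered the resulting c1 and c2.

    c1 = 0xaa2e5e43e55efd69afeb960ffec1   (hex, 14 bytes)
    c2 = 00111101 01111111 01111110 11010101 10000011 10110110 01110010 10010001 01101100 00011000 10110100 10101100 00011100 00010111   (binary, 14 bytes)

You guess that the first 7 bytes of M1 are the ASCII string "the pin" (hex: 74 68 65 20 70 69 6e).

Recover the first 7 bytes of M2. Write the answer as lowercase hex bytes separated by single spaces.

e3 39 45 b6 16 81 e1

First, c1 ⊕ c2 = (M1 ⊕ K) ⊕ (M2 ⊕ K) = M1 ⊕ M2, so the key drops out. Then M2 = (M1 ⊕ M2) ⊕ M1 over the first 7 bytes.
byte 0: (aa ⊕ 3d) ⊕ 74 = 97 ⊕ 74 = e3
byte 1: (2e ⊕ 7f) ⊕ 68 = 51 ⊕ 68 = 39
byte 2: (5e ⊕ 7e) ⊕ 65 = 20 ⊕ 65 = 45
byte 3: (43 ⊕ d5) ⊕ 20 = 96 ⊕ 20 = b6
byte 4: (e5 ⊕ 83) ⊕ 70 = 66 ⊕ 70 = 16
byte 5: (5e ⊕ b6) ⊕ 69 = e8 ⊕ 69 = 81
byte 6: (fd ⊕ 72) ⊕ 6e = 8f ⊕ 6e = e1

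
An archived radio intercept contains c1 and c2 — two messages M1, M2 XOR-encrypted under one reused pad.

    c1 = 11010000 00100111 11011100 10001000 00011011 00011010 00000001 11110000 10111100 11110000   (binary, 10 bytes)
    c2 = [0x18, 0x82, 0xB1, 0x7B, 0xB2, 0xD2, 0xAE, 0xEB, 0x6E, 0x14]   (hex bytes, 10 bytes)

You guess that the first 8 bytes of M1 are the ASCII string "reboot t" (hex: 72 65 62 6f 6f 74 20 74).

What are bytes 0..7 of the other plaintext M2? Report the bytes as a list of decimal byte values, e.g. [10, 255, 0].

[186, 192, 15, 156, 198, 188, 143, 111]

First, c1 ⊕ c2 = (M1 ⊕ K) ⊕ (M2 ⊕ K) = M1 ⊕ M2, so the key drops out. Then M2 = (M1 ⊕ M2) ⊕ M1 over the first 8 bytes.
byte 0: (d0 ^ 18) ^ 72 = c8 ^ 72 = ba
byte 1: (27 ^ 82) ^ 65 = a5 ^ 65 = c0
byte 2: (dc ^ b1) ^ 62 = 6d ^ 62 = 0f
byte 3: (88 ^ 7b) ^ 6f = f3 ^ 6f = 9c
byte 4: (1b ^ b2) ^ 6f = a9 ^ 6f = c6
byte 5: (1a ^ d2) ^ 74 = c8 ^ 74 = bc
byte 6: (01 ^ ae) ^ 20 = af ^ 20 = 8f
byte 7: (f0 ^ eb) ^ 74 = 1b ^ 74 = 6f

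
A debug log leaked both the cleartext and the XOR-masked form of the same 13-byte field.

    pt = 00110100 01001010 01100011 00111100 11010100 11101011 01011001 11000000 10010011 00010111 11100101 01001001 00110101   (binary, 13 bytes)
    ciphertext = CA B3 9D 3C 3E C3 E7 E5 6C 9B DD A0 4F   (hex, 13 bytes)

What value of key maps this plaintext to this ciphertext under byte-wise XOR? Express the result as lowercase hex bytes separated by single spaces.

Since ciphertext = pt ⊕ key, XORing both sides with pt gives key = pt ⊕ ciphertext.
00110100 xor 11001010 = 11111110
01001010 xor 10110011 = 11111001
01100011 xor 10011101 = 11111110
00111100 xor 00111100 = 00000000
11010100 xor 00111110 = 11101010
11101011 xor 11000011 = 00101000
01011001 xor 11100111 = 10111110
11000000 xor 11100101 = 00100101
10010011 xor 01101100 = 11111111
00010111 xor 10011011 = 10001100
11100101 xor 11011101 = 00111000
01001001 xor 10100000 = 11101001
00110101 xor 01001111 = 01111010

fe f9 fe 00 ea 28 be 25 ff 8c 38 e9 7a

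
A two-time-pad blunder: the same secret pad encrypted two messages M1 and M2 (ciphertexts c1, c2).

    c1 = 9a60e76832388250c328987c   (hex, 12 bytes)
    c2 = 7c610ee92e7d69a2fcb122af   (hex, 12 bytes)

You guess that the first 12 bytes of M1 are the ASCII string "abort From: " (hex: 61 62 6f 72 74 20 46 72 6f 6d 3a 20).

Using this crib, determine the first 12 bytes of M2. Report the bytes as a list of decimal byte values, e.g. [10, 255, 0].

[135, 99, 134, 243, 104, 101, 173, 128, 80, 244, 128, 243]

First, c1 ⊕ c2 = (M1 ⊕ K) ⊕ (M2 ⊕ K) = M1 ⊕ M2, so the key drops out. Then M2 = (M1 ⊕ M2) ⊕ M1 over the first 12 bytes.
byte 0: (9a ^ 7c) ^ 61 = e6 ^ 61 = 87
byte 1: (60 ^ 61) ^ 62 = 01 ^ 62 = 63
byte 2: (e7 ^ 0e) ^ 6f = e9 ^ 6f = 86
byte 3: (68 ^ e9) ^ 72 = 81 ^ 72 = f3
byte 4: (32 ^ 2e) ^ 74 = 1c ^ 74 = 68
byte 5: (38 ^ 7d) ^ 20 = 45 ^ 20 = 65
byte 6: (82 ^ 69) ^ 46 = eb ^ 46 = ad
byte 7: (50 ^ a2) ^ 72 = f2 ^ 72 = 80
byte 8: (c3 ^ fc) ^ 6f = 3f ^ 6f = 50
byte 9: (28 ^ b1) ^ 6d = 99 ^ 6d = f4
byte 10: (98 ^ 22) ^ 3a = ba ^ 3a = 80
byte 11: (7c ^ af) ^ 20 = d3 ^ 20 = f3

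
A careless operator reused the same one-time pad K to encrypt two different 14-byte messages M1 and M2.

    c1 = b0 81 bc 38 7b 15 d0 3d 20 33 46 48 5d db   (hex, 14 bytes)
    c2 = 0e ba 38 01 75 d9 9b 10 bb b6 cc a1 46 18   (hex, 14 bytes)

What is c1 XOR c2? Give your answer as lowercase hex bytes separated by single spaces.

be 3b 84 39 0e cc 4b 2d 9b 85 8a e9 1b c3

c1 ⊕ c2 = (M1 ⊕ K) ⊕ (M2 ⊕ K) = M1 ⊕ M2 — the shared key cancels under XOR.
b0 xor 0e = be
81 xor ba = 3b
bc xor 38 = 84
38 xor 01 = 39
7b xor 75 = 0e
15 xor d9 = cc
d0 xor 9b = 4b
3d xor 10 = 2d
20 xor bb = 9b
33 xor b6 = 85
46 xor cc = 8a
48 xor a1 = e9
5d xor 46 = 1b
db xor 18 = c3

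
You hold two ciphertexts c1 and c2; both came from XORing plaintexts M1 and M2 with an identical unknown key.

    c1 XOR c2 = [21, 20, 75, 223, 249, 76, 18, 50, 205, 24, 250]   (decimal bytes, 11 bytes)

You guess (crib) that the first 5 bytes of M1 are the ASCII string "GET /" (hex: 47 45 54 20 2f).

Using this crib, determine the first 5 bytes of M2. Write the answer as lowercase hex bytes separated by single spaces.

Since c1 ⊕ c2 = M1 ⊕ M2, XORing with the guessed M1 bytes yields the corresponding M2 bytes: M2 = (c1 ⊕ c2) ⊕ M1.
15 ^ 47 = 52
14 ^ 45 = 51
4b ^ 54 = 1f
df ^ 20 = ff
f9 ^ 2f = d6

52 51 1f ff d6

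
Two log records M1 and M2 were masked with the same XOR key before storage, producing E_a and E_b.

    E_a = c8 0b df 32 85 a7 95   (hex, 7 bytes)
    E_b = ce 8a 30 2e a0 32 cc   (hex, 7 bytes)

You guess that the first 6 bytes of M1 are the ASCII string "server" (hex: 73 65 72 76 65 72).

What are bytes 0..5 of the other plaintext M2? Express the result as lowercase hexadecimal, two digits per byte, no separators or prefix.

First, E_a ⊕ E_b = (M1 ⊕ K) ⊕ (M2 ⊕ K) = M1 ⊕ M2, so the key drops out. Then M2 = (M1 ⊕ M2) ⊕ M1 over the first 6 bytes.
byte 0: (c8 ^ ce) ^ 73 = 06 ^ 73 = 75
byte 1: (0b ^ 8a) ^ 65 = 81 ^ 65 = e4
byte 2: (df ^ 30) ^ 72 = ef ^ 72 = 9d
byte 3: (32 ^ 2e) ^ 76 = 1c ^ 76 = 6a
byte 4: (85 ^ a0) ^ 65 = 25 ^ 65 = 40
byte 5: (a7 ^ 32) ^ 72 = 95 ^ 72 = e7

75e49d6a40e7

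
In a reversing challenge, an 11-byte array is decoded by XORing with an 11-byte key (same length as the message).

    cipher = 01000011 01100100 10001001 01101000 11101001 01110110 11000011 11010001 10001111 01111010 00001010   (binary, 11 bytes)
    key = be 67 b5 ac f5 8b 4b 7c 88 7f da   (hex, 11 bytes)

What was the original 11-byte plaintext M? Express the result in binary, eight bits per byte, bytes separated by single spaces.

XOR is its own inverse, so applying the key byte-wise gives the result directly.
43 ⊕ be = fd
64 ⊕ 67 = 03
89 ⊕ b5 = 3c
68 ⊕ ac = c4
e9 ⊕ f5 = 1c
76 ⊕ 8b = fd
c3 ⊕ 4b = 88
d1 ⊕ 7c = ad
8f ⊕ 88 = 07
7a ⊕ 7f = 05
0a ⊕ da = d0

11111101 00000011 00111100 11000100 00011100 11111101 10001000 10101101 00000111 00000101 11010000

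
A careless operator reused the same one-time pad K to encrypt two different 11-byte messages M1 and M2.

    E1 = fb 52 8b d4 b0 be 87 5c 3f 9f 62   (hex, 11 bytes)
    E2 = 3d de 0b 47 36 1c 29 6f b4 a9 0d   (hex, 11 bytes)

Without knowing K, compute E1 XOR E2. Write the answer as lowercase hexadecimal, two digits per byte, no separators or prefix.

E1 ⊕ E2 = (M1 ⊕ K) ⊕ (M2 ⊕ K) = M1 ⊕ M2 — the shared key cancels under XOR.
251 xor  61 = 198
 82 xor 222 = 140
139 xor  11 = 128
212 xor  71 = 147
176 xor  54 = 134
190 xor  28 = 162
135 xor  41 = 174
 92 xor 111 =  51
 63 xor 180 = 139
159 xor 169 =  54
 98 xor  13 = 111

c68c809386a2ae338b366f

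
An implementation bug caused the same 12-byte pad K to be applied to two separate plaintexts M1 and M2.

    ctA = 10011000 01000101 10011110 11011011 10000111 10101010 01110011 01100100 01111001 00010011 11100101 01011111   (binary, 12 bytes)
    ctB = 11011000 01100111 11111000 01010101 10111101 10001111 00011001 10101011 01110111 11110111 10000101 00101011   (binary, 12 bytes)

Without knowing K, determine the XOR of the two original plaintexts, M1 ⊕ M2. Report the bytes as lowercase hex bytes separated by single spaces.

40 22 66 8e 3a 25 6a cf 0e e4 60 74

ctA ⊕ ctB = (M1 ⊕ K) ⊕ (M2 ⊕ K) = M1 ⊕ M2 — the shared key cancels under XOR.
98 XOR d8 = 40
45 XOR 67 = 22
9e XOR f8 = 66
db XOR 55 = 8e
87 XOR bd = 3a
aa XOR 8f = 25
73 XOR 19 = 6a
64 XOR ab = cf
79 XOR 77 = 0e
13 XOR f7 = e4
e5 XOR 85 = 60
5f XOR 2b = 74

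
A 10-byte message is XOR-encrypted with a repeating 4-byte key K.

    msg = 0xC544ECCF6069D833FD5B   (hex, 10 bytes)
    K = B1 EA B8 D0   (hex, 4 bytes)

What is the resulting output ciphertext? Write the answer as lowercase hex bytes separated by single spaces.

The 4-byte key repeats, so the effective keystream is b1 ea b8 d0 b1 ea b8 d0 b1 ea.
byte 0: 11000101 xor 10110001 = 01110100
byte 1: 01000100 xor 11101010 = 10101110
byte 2: 11101100 xor 10111000 = 01010100
byte 3: 11001111 xor 11010000 = 00011111
byte 4: 01100000 xor 10110001 = 11010001
byte 5: 01101001 xor 11101010 = 10000011
byte 6: 11011000 xor 10111000 = 01100000
byte 7: 00110011 xor 11010000 = 11100011
byte 8: 11111101 xor 10110001 = 01001100
byte 9: 01011011 xor 11101010 = 10110001

74 ae 54 1f d1 83 60 e3 4c b1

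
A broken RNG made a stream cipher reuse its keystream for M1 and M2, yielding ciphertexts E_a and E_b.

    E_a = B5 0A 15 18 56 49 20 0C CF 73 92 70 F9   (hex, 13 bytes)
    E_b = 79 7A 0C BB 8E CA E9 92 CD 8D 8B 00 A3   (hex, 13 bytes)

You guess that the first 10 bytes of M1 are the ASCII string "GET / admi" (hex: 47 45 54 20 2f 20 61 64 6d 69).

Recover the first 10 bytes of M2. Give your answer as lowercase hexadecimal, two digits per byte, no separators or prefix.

First, E_a ⊕ E_b = (M1 ⊕ K) ⊕ (M2 ⊕ K) = M1 ⊕ M2, so the key drops out. Then M2 = (M1 ⊕ M2) ⊕ M1 over the first 10 bytes.
byte 0: (b5 xor 79) xor 47 = cc xor 47 = 8b
byte 1: (0a xor 7a) xor 45 = 70 xor 45 = 35
byte 2: (15 xor 0c) xor 54 = 19 xor 54 = 4d
byte 3: (18 xor bb) xor 20 = a3 xor 20 = 83
byte 4: (56 xor 8e) xor 2f = d8 xor 2f = f7
byte 5: (49 xor ca) xor 20 = 83 xor 20 = a3
byte 6: (20 xor e9) xor 61 = c9 xor 61 = a8
byte 7: (0c xor 92) xor 64 = 9e xor 64 = fa
byte 8: (cf xor cd) xor 6d = 02 xor 6d = 6f
byte 9: (73 xor 8d) xor 69 = fe xor 69 = 97

8b354d83f7a3a8fa6f97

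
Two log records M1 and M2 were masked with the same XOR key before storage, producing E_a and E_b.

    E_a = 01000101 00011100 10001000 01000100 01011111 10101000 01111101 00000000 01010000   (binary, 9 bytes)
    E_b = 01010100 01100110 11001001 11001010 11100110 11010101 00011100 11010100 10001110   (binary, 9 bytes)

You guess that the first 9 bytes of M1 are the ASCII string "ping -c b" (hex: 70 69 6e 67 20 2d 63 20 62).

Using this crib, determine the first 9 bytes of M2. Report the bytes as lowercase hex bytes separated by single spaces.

61 13 2f e9 99 50 02 f4 bc

First, E_a ⊕ E_b = (M1 ⊕ K) ⊕ (M2 ⊕ K) = M1 ⊕ M2, so the key drops out. Then M2 = (M1 ⊕ M2) ⊕ M1 over the first 9 bytes.
byte 0: (45 xor 54) xor 70 = 11 xor 70 = 61
byte 1: (1c xor 66) xor 69 = 7a xor 69 = 13
byte 2: (88 xor c9) xor 6e = 41 xor 6e = 2f
byte 3: (44 xor ca) xor 67 = 8e xor 67 = e9
byte 4: (5f xor e6) xor 20 = b9 xor 20 = 99
byte 5: (a8 xor d5) xor 2d = 7d xor 2d = 50
byte 6: (7d xor 1c) xor 63 = 61 xor 63 = 02
byte 7: (00 xor d4) xor 20 = d4 xor 20 = f4
byte 8: (50 xor 8e) xor 62 = de xor 62 = bc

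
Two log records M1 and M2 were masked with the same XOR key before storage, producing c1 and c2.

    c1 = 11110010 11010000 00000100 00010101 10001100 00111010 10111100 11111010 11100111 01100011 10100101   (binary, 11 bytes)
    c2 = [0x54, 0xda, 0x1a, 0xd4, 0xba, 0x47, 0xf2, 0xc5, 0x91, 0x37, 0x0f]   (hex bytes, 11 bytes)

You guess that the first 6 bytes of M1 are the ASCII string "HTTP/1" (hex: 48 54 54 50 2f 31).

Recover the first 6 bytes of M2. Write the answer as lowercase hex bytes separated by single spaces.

ee 5e 4a 91 19 4c

First, c1 ⊕ c2 = (M1 ⊕ K) ⊕ (M2 ⊕ K) = M1 ⊕ M2, so the key drops out. Then M2 = (M1 ⊕ M2) ⊕ M1 over the first 6 bytes.
byte 0: (f2 ⊕ 54) ⊕ 48 = a6 ⊕ 48 = ee
byte 1: (d0 ⊕ da) ⊕ 54 = 0a ⊕ 54 = 5e
byte 2: (04 ⊕ 1a) ⊕ 54 = 1e ⊕ 54 = 4a
byte 3: (15 ⊕ d4) ⊕ 50 = c1 ⊕ 50 = 91
byte 4: (8c ⊕ ba) ⊕ 2f = 36 ⊕ 2f = 19
byte 5: (3a ⊕ 47) ⊕ 31 = 7d ⊕ 31 = 4c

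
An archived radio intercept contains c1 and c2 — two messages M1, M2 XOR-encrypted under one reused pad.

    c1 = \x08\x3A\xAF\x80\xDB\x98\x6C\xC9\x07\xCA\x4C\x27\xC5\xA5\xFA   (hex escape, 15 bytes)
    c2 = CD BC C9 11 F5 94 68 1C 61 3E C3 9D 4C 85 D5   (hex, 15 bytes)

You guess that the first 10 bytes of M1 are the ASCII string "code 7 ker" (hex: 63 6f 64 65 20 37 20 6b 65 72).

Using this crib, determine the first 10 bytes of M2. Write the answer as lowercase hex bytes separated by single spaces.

First, c1 ⊕ c2 = (M1 ⊕ K) ⊕ (M2 ⊕ K) = M1 ⊕ M2, so the key drops out. Then M2 = (M1 ⊕ M2) ⊕ M1 over the first 10 bytes.
byte 0: (08 XOR cd) XOR 63 = c5 XOR 63 = a6
byte 1: (3a XOR bc) XOR 6f = 86 XOR 6f = e9
byte 2: (af XOR c9) XOR 64 = 66 XOR 64 = 02
byte 3: (80 XOR 11) XOR 65 = 91 XOR 65 = f4
byte 4: (db XOR f5) XOR 20 = 2e XOR 20 = 0e
byte 5: (98 XOR 94) XOR 37 = 0c XOR 37 = 3b
byte 6: (6c XOR 68) XOR 20 = 04 XOR 20 = 24
byte 7: (c9 XOR 1c) XOR 6b = d5 XOR 6b = be
byte 8: (07 XOR 61) XOR 65 = 66 XOR 65 = 03
byte 9: (ca XOR 3e) XOR 72 = f4 XOR 72 = 86

a6 e9 02 f4 0e 3b 24 be 03 86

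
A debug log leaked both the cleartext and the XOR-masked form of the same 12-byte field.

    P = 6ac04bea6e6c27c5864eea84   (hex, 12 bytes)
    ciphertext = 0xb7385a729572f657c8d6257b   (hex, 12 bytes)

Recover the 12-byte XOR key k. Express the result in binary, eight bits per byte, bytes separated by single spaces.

11011101 11111000 00010001 10011000 11111011 00011110 11010001 10010010 01001110 10011000 11001111 11111111

Since ciphertext = P ⊕ k, XORing both sides with P gives k = P ⊕ ciphertext.
106 ^ 183 = 221
192 ^  56 = 248
 75 ^  90 =  17
234 ^ 114 = 152
110 ^ 149 = 251
108 ^ 114 =  30
 39 ^ 246 = 209
197 ^  87 = 146
134 ^ 200 =  78
 78 ^ 214 = 152
234 ^  37 = 207
132 ^ 123 = 255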